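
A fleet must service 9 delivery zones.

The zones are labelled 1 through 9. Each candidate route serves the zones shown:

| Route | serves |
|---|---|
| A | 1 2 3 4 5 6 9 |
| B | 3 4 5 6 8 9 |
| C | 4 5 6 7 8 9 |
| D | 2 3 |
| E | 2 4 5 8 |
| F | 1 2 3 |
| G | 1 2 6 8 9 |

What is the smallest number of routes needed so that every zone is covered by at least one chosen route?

2

Take {C, F}. Their union is {1, 2, 3, 4, 5, 6, 7, 8, 9}, which is all 9 zones.
No single route has all 9 zones (the largest, A, has 7), so 2 is optimal.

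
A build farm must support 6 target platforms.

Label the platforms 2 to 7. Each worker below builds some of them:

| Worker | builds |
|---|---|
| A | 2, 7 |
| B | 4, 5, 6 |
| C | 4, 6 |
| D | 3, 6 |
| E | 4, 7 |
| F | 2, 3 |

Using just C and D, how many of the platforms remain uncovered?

Union of C, D = {3, 4, 6}.
Not covered: 2, 5, 7 — 3 platforms.

3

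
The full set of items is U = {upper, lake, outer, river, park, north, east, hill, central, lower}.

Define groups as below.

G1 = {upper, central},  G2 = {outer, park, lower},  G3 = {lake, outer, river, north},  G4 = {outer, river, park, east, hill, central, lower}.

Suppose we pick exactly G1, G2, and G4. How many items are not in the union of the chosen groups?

Union of G1, G2, G4 = {upper, outer, river, park, east, hill, central, lower}.
Not covered: lake, north — 2 items.

2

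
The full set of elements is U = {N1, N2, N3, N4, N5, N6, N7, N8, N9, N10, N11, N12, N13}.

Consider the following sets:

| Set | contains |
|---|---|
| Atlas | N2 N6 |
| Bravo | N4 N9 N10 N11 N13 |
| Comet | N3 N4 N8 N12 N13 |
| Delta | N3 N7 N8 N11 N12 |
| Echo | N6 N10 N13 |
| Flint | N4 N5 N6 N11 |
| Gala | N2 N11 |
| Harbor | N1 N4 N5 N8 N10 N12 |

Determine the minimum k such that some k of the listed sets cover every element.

4

Atlas and Bravo and Delta and Harbor together: Atlas ∪ Bravo ∪ Delta ∪ Harbor = {N1, N2, N3, N4, N5, N6, N7, N8, N9, N10, N11, N12, N13} — every element is covered.
Only Harbor contains N1, so Harbor is forced; the remaining 7 elements need at least 3 more sets (each remaining set adds at most 3) — so at least 4 sets are needed, and 4 is optimal.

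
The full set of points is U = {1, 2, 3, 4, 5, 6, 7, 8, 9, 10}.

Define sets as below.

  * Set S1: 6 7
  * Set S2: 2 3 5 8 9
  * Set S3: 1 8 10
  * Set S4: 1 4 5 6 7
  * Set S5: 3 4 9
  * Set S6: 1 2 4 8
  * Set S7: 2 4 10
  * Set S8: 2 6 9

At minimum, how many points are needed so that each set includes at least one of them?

3

Take H = {4, 6, 8}. Each listed set contains at least one of these, so H is a hitting set of size 3.
The sets S1, S3, S5 are pairwise disjoint, so any hitting set needs a separate point for each — at least 3. Hence 3 is optimal.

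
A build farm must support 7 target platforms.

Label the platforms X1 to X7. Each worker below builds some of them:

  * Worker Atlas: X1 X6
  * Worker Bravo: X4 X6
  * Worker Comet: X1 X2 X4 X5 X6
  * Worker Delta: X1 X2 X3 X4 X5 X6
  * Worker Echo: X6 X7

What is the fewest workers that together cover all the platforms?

2

Delta and Echo together: Delta ∪ Echo = {X1, X2, X3, X4, X5, X6, X7} — every platform is covered.
No single worker has all 7 platforms (the largest, Delta, has 6), so 2 is optimal.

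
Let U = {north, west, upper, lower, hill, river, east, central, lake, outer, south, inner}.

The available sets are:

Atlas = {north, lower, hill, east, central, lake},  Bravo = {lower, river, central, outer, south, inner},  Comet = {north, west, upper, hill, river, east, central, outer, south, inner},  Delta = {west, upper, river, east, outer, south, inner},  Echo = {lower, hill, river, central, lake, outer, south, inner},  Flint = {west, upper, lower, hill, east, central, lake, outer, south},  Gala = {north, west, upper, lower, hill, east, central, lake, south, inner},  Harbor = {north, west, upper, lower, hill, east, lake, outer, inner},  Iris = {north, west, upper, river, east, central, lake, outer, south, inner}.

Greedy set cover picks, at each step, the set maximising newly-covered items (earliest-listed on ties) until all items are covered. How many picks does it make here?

2

Greedy: pick Comet (covers 10 new) → pick Atlas (covers 2 new). Total picks: 2.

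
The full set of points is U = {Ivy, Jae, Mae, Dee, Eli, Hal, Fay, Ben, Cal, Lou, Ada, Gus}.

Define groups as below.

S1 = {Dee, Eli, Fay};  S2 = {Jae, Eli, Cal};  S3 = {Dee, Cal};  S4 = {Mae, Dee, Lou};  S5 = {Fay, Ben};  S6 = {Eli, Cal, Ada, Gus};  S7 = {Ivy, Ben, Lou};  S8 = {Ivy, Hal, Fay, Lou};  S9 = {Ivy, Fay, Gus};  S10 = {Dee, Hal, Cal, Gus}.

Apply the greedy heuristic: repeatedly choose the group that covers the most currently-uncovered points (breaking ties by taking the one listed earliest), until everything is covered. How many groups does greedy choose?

Greedy: pick S6 (covers 4 new) → pick S8 (covers 4 new) → pick S4 (covers 2 new) → pick S2 (covers 1 new) → pick S5 (covers 1 new). Total picks: 5.

5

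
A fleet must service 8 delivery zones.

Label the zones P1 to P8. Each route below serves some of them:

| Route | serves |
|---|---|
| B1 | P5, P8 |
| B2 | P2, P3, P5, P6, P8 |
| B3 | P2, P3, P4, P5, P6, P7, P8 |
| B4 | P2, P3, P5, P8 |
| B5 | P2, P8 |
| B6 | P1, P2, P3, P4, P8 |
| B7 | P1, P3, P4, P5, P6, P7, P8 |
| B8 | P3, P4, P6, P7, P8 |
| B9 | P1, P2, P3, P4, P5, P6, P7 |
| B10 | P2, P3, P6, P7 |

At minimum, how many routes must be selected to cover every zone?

B3 and B7 together: B3 ∪ B7 = {P1, P2, P3, P4, P5, P6, P7, P8} — every zone is covered.
No single route has all 8 zones (the largest, B3, has 7), so 2 is optimal.

2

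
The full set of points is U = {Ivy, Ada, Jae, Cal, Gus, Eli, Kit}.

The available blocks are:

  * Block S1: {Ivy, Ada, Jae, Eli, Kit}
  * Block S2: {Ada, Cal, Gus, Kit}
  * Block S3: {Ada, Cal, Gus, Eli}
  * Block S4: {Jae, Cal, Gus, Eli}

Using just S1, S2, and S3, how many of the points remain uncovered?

0

Union of S1, S2, S3 = {Ivy, Ada, Jae, Cal, Gus, Eli, Kit} — that's every point, so 0 are uncovered.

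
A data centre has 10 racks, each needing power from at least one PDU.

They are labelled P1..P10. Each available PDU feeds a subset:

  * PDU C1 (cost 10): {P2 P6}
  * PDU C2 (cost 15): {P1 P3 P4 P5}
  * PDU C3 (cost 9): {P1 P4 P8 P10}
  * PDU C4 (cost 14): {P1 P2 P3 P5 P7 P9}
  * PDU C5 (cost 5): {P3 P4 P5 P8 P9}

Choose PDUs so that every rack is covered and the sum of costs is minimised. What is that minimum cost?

33

C1, C3, C4 together cover every rack (C1 ∪ C3 ∪ C4 = {P1, P2, P3, P4, P5, P6, P7, P8, P9, P10}); total cost 10 + 9 + 14 = 33.
The greedy pick C5, C3, C1, C4 costs 38; no covering selection beats 33.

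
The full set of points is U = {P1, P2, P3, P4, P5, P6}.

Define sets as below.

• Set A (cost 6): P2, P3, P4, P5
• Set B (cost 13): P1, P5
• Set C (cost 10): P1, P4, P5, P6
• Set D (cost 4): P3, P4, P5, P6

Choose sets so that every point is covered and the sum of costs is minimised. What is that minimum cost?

16

A, C together cover every point (A ∪ C = {P1, P2, P3, P4, P5, P6}); total cost 6 + 10 = 16.
The greedy pick D, A, C costs 20; no covering selection beats 16.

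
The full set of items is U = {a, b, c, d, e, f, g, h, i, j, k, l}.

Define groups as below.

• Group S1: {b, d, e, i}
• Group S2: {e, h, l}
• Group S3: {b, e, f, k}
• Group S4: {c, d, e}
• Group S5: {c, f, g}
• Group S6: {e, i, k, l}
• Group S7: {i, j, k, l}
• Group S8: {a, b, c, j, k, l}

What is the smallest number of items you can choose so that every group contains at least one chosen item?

T = {c, e, j} meets every group (each contains at least one member of T), and |T| = 3.
No choice of 2 items meets every group, so 3 is the minimum.

3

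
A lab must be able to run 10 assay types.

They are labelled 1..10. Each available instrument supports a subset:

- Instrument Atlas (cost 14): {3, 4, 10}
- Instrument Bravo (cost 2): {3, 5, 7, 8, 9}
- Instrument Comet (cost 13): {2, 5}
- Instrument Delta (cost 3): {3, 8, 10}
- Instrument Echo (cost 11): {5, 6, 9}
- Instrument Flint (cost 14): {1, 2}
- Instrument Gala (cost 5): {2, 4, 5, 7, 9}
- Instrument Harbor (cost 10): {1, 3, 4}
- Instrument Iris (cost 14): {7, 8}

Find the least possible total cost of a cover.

29

Delta, Echo, Gala, Harbor together cover every assay (Delta ∪ Echo ∪ Gala ∪ Harbor = {1, 2, 3, 4, 5, 6, 7, 8, 9, 10}); total cost 3 + 11 + 5 + 10 = 29.
The greedy pick Bravo, Gala, Delta, Harbor, Echo costs 31; no covering selection beats 29.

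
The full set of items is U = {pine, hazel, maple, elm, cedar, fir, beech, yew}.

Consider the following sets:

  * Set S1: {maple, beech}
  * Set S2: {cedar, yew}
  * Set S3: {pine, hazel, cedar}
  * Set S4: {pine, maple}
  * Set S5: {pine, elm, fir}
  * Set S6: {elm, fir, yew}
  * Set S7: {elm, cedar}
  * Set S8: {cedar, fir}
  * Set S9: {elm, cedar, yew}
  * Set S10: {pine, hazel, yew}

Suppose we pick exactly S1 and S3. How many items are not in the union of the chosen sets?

Union of S1, S3 = {pine, hazel, maple, cedar, beech}.
Not covered: elm, fir, yew — 3 items.

3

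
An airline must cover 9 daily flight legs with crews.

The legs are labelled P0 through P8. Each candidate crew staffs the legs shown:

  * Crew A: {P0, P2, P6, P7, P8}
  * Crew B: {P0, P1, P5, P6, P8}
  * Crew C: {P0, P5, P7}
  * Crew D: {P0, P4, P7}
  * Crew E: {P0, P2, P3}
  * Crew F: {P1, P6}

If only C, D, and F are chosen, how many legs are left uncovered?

Union of C, D, F = {P0, P1, P4, P5, P6, P7}.
Not covered: P2, P3, P8 — 3 legs.

3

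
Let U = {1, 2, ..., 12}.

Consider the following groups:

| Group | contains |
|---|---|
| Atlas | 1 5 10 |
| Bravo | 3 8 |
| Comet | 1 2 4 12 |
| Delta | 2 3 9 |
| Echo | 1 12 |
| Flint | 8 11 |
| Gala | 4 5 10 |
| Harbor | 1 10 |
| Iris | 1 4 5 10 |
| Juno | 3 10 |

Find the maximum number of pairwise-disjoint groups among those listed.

Delta, Echo, Flint, Gala are pairwise disjoint (Delta={2,3,9}; Echo={1,12}; Flint={8,11}; Gala={4,5,10}).
Every remaining group overlaps one of these, and no 5 of the listed groups are pairwise disjoint, so 4 is the maximum.

4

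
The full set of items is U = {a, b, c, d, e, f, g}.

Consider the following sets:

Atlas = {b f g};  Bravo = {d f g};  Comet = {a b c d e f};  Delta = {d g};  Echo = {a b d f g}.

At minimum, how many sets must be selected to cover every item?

Take {Atlas, Comet}. Their union is {a, b, c, d, e, f, g}, which is all 7 items.
No single set has all 7 items (the largest, Comet, has 6), so 2 is optimal.

2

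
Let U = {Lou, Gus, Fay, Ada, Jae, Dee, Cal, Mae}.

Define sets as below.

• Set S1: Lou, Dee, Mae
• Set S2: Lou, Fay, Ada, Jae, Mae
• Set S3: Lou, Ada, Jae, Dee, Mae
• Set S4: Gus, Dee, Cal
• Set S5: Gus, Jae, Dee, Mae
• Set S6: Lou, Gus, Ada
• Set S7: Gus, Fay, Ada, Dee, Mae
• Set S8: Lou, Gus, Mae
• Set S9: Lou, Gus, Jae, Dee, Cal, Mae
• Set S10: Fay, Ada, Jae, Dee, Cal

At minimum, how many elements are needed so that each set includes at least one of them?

2

H = {Lou, Dee} meets every set (each contains at least one member of H), and |H| = 2.
The sets S8, S10 are pairwise disjoint, so any hitting set needs a separate element for each — at least 2. Hence 2 is optimal.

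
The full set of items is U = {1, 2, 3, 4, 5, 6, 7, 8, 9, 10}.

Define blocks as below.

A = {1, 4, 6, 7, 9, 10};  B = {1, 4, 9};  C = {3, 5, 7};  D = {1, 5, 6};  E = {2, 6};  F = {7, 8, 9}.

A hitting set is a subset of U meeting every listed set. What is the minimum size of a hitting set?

Take H = {2, 5, 9}. Each listed block contains at least one of these, so H is a hitting set of size 3.
The blocks B, C, E are pairwise disjoint, so any hitting set needs a separate item for each — at least 3. Hence 3 is optimal.

3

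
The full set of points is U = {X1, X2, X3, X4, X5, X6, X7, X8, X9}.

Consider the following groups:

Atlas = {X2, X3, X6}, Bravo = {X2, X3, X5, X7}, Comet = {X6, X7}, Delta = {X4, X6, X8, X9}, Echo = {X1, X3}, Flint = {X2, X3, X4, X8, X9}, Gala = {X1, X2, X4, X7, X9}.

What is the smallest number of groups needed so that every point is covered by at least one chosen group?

Take {Bravo, Delta, Echo}. Their union is {X1, X2, X3, X4, X5, X6, X7, X8, X9}, which is all 9 points.
Only Bravo contains X5, so Bravo is forced; the remaining 5 points need at least 2 more groups (each remaining group adds at most 4) — so at least 3 groups are needed, and 3 is optimal.

3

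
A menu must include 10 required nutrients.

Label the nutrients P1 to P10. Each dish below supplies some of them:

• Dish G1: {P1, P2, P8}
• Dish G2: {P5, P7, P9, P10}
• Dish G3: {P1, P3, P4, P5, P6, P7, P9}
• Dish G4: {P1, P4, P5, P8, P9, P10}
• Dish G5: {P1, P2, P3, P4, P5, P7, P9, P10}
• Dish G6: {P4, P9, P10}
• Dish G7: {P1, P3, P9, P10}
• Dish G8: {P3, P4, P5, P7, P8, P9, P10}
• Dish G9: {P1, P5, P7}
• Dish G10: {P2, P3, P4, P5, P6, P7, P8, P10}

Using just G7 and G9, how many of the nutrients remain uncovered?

Union of G7, G9 = {P1, P3, P5, P7, P9, P10}.
Not covered: P2, P4, P6, P8 — 4 nutrients.

4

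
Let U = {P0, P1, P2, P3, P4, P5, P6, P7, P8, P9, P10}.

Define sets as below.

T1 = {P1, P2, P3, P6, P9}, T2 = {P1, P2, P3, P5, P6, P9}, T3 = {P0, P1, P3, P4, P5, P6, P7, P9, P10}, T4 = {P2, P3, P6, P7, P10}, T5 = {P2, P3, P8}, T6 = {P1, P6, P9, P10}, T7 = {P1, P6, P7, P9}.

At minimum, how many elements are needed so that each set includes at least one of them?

2

H = {P1, P2} meets every set (each contains at least one member of H), and |H| = 2.
The sets T5, T7 are pairwise disjoint, so any hitting set needs a separate element for each — at least 2. Hence 2 is optimal.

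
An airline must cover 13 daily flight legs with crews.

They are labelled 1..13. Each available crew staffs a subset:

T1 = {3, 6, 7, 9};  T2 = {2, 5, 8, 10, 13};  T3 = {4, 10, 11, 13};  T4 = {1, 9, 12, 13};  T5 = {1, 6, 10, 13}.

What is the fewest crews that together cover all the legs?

4

Take {T1, T2, T3, T4}. Their union is {1, 2, 3, 4, 5, 6, 7, 8, 9, 10, 11, 12, 13}, which is all 13 legs.
Only T3 contains 4, so T3 is forced; the remaining 9 legs need at least 3 more crews (each remaining crew adds at most 4) — so at least 4 crews are needed, and 4 is optimal.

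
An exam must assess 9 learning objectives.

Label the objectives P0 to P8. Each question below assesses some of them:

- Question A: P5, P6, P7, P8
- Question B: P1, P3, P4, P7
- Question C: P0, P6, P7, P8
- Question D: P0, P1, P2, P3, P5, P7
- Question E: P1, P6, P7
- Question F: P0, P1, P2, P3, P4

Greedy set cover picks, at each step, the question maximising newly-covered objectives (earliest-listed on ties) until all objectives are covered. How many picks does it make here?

Greedy: pick D (covers 6 new) → pick A (covers 2 new) → pick B (covers 1 new). Total picks: 3.
(The true minimum cover uses only 2 questions, so greedy is not optimal here.)

3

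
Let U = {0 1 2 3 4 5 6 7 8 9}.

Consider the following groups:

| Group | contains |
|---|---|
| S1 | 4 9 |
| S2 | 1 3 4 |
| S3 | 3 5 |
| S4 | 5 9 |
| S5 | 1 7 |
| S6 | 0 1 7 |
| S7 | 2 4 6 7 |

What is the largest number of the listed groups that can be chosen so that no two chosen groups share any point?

S1, S3, S6 are pairwise disjoint (S1={4,9}; S3={3,5}; S6={0,1,7}).
Every remaining group overlaps one of these, and no 4 of the listed groups are pairwise disjoint, so 3 is the maximum.

3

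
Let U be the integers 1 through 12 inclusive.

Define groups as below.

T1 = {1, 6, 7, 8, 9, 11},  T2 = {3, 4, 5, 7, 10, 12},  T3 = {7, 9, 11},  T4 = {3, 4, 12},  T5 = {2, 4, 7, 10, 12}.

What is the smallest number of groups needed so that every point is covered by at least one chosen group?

3

T1, T2, and T5 cover everything between them: the union {1, 2, 3, 4, 5, 6, 7, 8, 9, 10, 11, 12} is all of U.
Only T1 contains 1, so T1 is forced; the remaining 6 points need at least 2 more groups (each remaining group adds at most 5) — so at least 3 groups are needed, and 3 is optimal.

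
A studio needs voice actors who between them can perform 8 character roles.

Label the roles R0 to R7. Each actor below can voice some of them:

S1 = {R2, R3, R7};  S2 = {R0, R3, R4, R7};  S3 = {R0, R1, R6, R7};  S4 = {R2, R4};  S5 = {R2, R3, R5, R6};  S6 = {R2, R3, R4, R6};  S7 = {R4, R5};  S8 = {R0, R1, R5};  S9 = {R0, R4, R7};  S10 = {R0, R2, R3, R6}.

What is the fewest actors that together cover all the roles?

3

S3 and S6 and S7 together: S3 ∪ S6 ∪ S7 = {R0, R1, R2, R3, R4, R5, R6, R7} — every role is covered.
No 2 of the 10 actors cover everything (all 45 combinations miss at least one role), so 3 is optimal.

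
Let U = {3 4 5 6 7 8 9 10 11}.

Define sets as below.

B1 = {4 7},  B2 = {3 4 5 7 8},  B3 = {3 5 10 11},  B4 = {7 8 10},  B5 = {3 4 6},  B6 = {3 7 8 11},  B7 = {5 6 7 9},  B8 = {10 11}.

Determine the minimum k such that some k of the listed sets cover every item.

B2, B3, and B7 cover everything between them: the union {3, 4, 5, 6, 7, 8, 9, 10, 11} is all of U.
Only B7 contains 9, so B7 is forced; the remaining 5 items need at least 2 more sets (each remaining set adds at most 3) — so at least 3 sets are needed, and 3 is optimal.

3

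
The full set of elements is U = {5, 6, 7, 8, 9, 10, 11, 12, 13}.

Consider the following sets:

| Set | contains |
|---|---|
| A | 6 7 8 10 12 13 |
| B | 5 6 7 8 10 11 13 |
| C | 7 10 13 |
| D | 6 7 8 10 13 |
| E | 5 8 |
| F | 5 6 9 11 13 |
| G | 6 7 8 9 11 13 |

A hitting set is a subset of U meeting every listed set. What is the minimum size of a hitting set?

2

The 2 elements {5, 13} hit every set.
The sets C, E are pairwise disjoint, so any hitting set needs a separate element for each — at least 2. Hence 2 is optimal.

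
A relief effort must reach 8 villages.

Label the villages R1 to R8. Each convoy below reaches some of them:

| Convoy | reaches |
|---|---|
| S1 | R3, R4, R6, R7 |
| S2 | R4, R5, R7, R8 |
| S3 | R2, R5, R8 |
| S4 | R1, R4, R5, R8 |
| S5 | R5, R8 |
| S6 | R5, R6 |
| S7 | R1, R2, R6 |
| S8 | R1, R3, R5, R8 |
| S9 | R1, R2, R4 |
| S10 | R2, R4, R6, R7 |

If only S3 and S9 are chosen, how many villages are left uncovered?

Union of S3, S9 = {R1, R2, R4, R5, R8}.
Not covered: R3, R6, R7 — 3 villages.

3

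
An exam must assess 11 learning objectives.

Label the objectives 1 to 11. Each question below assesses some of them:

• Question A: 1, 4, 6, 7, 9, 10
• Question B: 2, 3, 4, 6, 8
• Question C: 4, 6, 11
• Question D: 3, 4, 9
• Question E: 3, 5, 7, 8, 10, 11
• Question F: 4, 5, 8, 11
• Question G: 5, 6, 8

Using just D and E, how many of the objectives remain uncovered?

Union of D, E = {3, 4, 5, 7, 8, 9, 10, 11}.
Not covered: 1, 2, 6 — 3 objectives.

3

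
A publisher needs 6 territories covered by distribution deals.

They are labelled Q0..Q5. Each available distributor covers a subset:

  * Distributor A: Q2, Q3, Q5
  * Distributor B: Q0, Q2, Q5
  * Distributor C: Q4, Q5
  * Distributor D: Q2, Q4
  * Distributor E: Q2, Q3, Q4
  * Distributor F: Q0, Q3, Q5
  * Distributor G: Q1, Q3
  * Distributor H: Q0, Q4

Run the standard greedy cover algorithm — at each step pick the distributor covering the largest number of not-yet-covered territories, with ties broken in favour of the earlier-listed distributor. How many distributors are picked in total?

3

Greedy: pick A (covers 3 new) → pick H (covers 2 new) → pick G (covers 1 new). Total picks: 3.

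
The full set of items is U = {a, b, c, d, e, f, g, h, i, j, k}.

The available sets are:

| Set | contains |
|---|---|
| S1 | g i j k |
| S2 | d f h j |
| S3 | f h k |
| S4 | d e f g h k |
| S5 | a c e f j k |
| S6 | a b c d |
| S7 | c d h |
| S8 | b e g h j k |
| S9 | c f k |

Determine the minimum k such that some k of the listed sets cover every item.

3

S1, S4, and S6 cover everything between them: the union {a, b, c, d, e, f, g, h, i, j, k} is all of U.
Only S1 contains i, so S1 is forced; the remaining 7 items need at least 2 more sets (each remaining set adds at most 4) — so at least 3 sets are needed, and 3 is optimal.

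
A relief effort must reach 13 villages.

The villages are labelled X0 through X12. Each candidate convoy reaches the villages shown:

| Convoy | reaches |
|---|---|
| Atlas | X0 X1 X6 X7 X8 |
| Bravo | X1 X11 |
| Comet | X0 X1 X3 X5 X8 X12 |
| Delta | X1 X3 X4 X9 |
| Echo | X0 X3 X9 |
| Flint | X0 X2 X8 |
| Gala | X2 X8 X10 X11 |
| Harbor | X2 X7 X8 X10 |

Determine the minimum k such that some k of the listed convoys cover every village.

4

Atlas and Comet and Delta and Gala together: Atlas ∪ Comet ∪ Delta ∪ Gala = {X0, X1, X2, X3, X4, X5, X6, X7, X8, X9, X10, X11, X12} — every village is covered.
Only Delta contains X4, so Delta is forced; the remaining 9 villages need at least 3 more convoys (each remaining convoy adds at most 4) — so at least 4 convoys are needed, and 4 is optimal.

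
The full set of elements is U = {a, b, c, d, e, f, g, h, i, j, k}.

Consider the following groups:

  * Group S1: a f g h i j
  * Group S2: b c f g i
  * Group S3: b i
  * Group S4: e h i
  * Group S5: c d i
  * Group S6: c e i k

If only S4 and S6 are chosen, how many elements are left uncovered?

Union of S4, S6 = {c, e, h, i, k}.
Not covered: a, b, d, f, g, j — 6 elements.

6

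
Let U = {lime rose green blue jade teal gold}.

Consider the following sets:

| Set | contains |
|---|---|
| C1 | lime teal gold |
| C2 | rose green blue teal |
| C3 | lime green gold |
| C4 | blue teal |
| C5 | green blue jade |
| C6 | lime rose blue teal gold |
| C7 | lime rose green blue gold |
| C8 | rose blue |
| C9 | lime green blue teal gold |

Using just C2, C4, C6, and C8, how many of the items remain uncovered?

1

Union of C2, C4, C6, C8 = {lime, rose, green, blue, teal, gold}.
Not covered: jade — 1 item.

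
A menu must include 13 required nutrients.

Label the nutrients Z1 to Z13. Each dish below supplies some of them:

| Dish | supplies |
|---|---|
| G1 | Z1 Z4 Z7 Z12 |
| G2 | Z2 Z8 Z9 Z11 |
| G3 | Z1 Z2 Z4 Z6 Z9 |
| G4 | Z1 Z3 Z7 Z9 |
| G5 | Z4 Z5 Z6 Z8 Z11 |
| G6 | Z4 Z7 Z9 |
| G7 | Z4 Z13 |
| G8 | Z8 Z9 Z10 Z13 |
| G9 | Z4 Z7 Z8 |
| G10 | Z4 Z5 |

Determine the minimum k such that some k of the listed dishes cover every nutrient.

5

Take {G1, G2, G4, G5, G8}. Their union is {Z1, Z2, Z3, Z4, Z5, Z6, Z7, Z8, Z9, Z10, Z11, Z12, Z13}, which is all 13 nutrients.
No 4 of the 10 dishes cover everything (all 210 combinations miss at least one nutrient), so 5 is optimal.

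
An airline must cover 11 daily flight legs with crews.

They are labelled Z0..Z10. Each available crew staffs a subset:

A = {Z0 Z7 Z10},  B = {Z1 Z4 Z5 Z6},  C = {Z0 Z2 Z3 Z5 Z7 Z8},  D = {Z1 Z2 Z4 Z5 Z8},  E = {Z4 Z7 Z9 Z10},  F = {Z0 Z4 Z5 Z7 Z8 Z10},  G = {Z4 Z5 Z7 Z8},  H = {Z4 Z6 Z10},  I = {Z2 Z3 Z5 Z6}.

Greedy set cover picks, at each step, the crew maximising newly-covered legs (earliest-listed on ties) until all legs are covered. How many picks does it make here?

3

Greedy: pick C (covers 6 new) → pick B (covers 3 new) → pick E (covers 2 new). Total picks: 3.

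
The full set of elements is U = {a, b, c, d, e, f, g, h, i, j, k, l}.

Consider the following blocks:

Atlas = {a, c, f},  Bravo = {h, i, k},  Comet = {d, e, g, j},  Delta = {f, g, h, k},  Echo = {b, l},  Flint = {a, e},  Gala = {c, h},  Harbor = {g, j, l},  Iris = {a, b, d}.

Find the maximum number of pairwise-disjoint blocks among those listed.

Atlas, Bravo, Comet, Echo are pairwise disjoint (Atlas={a,c,f}; Bravo={h,i,k}; Comet={d,e,g,j}; Echo={b,l}).
Every remaining block overlaps one of these, and no 5 of the listed blocks are pairwise disjoint, so 4 is the maximum.

4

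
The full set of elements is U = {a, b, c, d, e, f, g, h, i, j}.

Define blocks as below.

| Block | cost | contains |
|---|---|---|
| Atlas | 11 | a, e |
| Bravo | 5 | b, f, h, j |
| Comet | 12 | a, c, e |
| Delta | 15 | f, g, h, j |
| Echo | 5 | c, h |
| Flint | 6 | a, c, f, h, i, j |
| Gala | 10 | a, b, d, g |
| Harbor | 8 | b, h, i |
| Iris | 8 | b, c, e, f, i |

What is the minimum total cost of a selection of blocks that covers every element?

Bravo, Gala, Iris together cover every element (Bravo ∪ Gala ∪ Iris = {a, b, c, d, e, f, g, h, i, j}); total cost 5 + 10 + 8 = 23.
The greedy pick Flint, Gala, Iris costs 24; no covering selection beats 23.

23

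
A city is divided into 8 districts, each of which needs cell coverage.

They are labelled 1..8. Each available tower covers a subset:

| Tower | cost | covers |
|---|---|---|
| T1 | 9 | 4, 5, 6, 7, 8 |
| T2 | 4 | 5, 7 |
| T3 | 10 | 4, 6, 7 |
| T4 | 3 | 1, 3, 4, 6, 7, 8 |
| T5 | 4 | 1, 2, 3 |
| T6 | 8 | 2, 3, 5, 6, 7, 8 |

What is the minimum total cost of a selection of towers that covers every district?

T2, T4, T5 together cover every district (T2 ∪ T4 ∪ T5 = {1, 2, 3, 4, 5, 6, 7, 8}); total cost 4 + 3 + 4 = 11.
No covering selection has total cost below 11.

11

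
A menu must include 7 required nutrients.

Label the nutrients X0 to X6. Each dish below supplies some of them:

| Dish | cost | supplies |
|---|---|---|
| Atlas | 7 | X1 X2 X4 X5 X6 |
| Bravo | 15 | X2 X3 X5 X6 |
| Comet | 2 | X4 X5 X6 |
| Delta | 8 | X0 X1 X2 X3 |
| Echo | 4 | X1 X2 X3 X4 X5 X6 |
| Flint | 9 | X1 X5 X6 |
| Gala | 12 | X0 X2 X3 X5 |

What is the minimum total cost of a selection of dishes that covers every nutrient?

10

Comet, Delta together cover every nutrient (Comet ∪ Delta = {X0, X1, X2, X3, X4, X5, X6}); total cost 2 + 8 = 10.
The greedy pick Comet, Echo, Delta costs 14; no covering selection beats 10.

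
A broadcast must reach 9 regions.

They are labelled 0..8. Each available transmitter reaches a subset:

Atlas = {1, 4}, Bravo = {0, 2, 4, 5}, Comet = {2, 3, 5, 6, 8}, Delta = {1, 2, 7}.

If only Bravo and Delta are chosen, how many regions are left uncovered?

3

Union of Bravo, Delta = {0, 1, 2, 4, 5, 7}.
Not covered: 3, 6, 8 — 3 regions.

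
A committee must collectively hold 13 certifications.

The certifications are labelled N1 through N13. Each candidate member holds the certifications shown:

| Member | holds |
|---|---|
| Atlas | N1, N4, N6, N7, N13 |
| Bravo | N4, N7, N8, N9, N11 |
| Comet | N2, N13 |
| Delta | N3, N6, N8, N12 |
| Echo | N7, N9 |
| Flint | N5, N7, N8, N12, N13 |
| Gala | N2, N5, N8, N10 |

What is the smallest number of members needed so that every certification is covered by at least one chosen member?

4

Atlas and Bravo and Delta and Gala together: Atlas ∪ Bravo ∪ Delta ∪ Gala = {N1, N2, N3, N4, N5, N6, N7, N8, N9, N10, N11, N12, N13} — every certification is covered.
Only Delta contains N3, so Delta is forced; the remaining 9 certifications need at least 3 more members (each remaining member adds at most 4) — so at least 4 members are needed, and 4 is optimal.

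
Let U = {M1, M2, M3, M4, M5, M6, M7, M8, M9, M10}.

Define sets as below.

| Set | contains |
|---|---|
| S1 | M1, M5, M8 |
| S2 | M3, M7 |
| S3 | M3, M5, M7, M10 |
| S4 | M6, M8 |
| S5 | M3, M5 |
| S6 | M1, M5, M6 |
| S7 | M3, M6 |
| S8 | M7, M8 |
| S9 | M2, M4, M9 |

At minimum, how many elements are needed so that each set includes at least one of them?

4

Take H = {M2, M5, M6, M7}. Each listed set contains at least one of these, so H is a hitting set of size 4.
No choice of 3 elements meets every set, so 4 is the minimum.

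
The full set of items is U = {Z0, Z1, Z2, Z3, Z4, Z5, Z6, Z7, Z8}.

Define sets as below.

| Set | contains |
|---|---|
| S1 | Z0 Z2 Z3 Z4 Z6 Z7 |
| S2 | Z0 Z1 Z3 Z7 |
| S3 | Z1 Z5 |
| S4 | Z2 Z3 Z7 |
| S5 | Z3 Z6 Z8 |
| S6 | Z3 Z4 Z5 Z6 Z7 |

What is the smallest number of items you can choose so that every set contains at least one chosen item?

Take H = {Z3, Z5}. Each listed set contains at least one of these, so H is a hitting set of size 2.
The sets S3, S5 are pairwise disjoint, so any hitting set needs a separate item for each — at least 2. Hence 2 is optimal.

2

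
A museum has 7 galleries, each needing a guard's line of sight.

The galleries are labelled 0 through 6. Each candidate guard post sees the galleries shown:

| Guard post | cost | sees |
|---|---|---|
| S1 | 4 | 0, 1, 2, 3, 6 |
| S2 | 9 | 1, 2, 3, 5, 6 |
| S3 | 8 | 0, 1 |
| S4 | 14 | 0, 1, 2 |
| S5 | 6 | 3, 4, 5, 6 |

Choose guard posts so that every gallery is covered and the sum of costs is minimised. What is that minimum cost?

S1, S5 together cover every gallery (S1 ∪ S5 = {0, 1, 2, 3, 4, 5, 6}); total cost 4 + 6 = 10.
No covering selection has total cost below 10.

10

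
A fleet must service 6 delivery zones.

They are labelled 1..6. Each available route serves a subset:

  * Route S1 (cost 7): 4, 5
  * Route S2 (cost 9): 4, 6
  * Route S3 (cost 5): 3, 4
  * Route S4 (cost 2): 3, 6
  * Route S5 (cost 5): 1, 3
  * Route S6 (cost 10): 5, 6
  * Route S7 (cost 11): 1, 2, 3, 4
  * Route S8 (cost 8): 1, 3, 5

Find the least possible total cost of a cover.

20

S1, S4, S7 together cover every zone (S1 ∪ S4 ∪ S7 = {1, 2, 3, 4, 5, 6}); total cost 7 + 2 + 11 = 20.
The greedy pick S4, S1, S5, S7 costs 25; no covering selection beats 20.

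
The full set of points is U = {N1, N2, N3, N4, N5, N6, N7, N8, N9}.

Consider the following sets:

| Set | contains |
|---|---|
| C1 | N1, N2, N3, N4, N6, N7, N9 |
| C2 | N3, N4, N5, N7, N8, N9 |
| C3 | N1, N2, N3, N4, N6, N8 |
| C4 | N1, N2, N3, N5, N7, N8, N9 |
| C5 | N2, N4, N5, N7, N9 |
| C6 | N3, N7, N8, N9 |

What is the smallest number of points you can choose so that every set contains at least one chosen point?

2

The 2 points {N4, N9} hit every set.
No single point lies in every set, so at least 2 are needed and 2 is optimal.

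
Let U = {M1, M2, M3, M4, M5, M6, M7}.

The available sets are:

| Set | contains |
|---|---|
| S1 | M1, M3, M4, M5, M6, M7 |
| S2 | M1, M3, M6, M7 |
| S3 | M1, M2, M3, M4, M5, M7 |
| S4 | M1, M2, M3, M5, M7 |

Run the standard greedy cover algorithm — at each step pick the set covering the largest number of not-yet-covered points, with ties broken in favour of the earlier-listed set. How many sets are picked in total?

2

Greedy: pick S1 (covers 6 new) → pick S3 (covers 1 new). Total picks: 2.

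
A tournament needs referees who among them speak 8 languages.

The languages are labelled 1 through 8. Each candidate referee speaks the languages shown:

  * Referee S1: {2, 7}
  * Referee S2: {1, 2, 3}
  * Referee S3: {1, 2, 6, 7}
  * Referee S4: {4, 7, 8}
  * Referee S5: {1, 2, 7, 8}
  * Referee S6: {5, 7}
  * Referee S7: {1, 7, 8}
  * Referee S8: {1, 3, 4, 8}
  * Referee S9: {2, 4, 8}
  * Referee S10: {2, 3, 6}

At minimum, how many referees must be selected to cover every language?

3

S3 and S6 and S8 together: S3 ∪ S6 ∪ S8 = {1, 2, 3, 4, 5, 6, 7, 8} — every language is covered.
Only S6 contains 5, so S6 is forced; the remaining 6 languages need at least 2 more referees (each remaining referee adds at most 4) — so at least 3 referees are needed, and 3 is optimal.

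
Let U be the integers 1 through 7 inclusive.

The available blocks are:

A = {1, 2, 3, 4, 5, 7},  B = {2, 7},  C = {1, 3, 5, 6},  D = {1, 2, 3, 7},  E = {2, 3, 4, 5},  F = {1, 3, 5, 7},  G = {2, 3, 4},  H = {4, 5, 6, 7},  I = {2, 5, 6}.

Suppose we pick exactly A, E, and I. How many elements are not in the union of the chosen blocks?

Union of A, E, I = {1, 2, 3, 4, 5, 6, 7} — that's every element, so 0 are uncovered.

0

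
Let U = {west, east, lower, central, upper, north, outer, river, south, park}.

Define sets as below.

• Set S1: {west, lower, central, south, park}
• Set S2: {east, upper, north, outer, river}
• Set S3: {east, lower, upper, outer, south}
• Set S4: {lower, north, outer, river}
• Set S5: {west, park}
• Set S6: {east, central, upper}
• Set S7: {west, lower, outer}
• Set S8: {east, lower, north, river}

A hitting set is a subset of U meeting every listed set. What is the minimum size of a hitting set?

3

The 3 elements {west, east, river} hit every set.
The sets S4, S5, S6 are pairwise disjoint, so any hitting set needs a separate element for each — at least 3. Hence 3 is optimal.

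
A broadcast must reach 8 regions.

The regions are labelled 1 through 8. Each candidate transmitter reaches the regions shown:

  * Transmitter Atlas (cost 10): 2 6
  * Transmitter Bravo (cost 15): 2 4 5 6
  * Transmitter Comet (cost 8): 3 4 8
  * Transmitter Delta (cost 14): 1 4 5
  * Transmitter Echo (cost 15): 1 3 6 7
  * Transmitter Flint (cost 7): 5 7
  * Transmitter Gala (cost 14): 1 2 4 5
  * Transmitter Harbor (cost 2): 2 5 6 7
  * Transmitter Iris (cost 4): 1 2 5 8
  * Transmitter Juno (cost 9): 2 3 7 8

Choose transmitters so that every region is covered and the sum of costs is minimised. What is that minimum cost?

14

Comet, Harbor, Iris together cover every region (Comet ∪ Harbor ∪ Iris = {1, 2, 3, 4, 5, 6, 7, 8}); total cost 8 + 2 + 4 = 14.
No covering selection has total cost below 14.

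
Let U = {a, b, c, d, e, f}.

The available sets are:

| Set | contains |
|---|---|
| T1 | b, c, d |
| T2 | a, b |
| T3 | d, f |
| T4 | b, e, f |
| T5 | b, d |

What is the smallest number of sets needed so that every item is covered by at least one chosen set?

T1, T2, and T4 cover everything between them: the union {a, b, c, d, e, f} is all of U.
Only T2 contains a, so T2 is forced; the remaining 4 items need at least 2 more sets (each remaining set adds at most 2) — so at least 3 sets are needed, and 3 is optimal.

3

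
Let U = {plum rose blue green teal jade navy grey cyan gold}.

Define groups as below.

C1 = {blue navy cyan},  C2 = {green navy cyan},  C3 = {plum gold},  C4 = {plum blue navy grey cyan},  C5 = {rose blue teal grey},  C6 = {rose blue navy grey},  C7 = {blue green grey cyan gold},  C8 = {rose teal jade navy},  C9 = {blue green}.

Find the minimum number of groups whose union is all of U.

C3, C7, and C8 cover everything between them: the union {plum, rose, blue, green, teal, jade, navy, grey, cyan, gold} is all of U.
Only C8 contains jade, so C8 is forced; the remaining 6 points need at least 2 more groups (each remaining group adds at most 5) — so at least 3 groups are needed, and 3 is optimal.

3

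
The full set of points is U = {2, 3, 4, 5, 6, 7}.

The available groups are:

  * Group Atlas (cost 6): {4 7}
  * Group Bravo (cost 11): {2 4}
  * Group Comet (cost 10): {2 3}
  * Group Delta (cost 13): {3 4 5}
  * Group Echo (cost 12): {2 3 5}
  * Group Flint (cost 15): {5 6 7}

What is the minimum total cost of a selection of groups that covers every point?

Atlas, Comet, Flint together cover every point (Atlas ∪ Comet ∪ Flint = {2, 3, 4, 5, 6, 7}); total cost 6 + 10 + 15 = 31.
The greedy pick Atlas, Echo, Flint costs 33; no covering selection beats 31.

31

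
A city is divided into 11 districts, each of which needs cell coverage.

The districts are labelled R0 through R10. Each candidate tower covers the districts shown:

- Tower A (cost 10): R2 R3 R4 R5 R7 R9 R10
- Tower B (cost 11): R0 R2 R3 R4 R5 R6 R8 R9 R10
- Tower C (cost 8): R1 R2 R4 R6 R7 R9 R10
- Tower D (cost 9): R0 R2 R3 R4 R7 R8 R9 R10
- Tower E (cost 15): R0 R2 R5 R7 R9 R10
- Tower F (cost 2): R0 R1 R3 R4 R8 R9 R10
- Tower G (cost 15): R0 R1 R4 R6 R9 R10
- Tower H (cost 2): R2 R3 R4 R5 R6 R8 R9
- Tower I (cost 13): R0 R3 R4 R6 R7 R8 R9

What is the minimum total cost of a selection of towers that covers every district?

12

C, F, H together cover every district (C ∪ F ∪ H = {R0, R1, R2, R3, R4, R5, R6, R7, R8, R9, R10}); total cost 8 + 2 + 2 = 12.
No covering selection has total cost below 12.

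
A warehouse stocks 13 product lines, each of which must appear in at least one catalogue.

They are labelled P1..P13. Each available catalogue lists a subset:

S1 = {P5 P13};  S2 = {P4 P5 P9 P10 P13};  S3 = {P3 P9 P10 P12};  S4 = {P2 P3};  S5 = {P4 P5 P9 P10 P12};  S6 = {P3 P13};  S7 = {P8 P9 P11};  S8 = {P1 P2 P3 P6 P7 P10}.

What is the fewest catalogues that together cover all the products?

Take {S2, S5, S7, S8}. Their union is {P1, P2, P3, P4, P5, P6, P7, P8, P9, P10, P11, P12, P13}, which is all 13 products.
No 3 of the 8 catalogues cover everything (all 56 combinations miss at least one product), so 4 is optimal.

4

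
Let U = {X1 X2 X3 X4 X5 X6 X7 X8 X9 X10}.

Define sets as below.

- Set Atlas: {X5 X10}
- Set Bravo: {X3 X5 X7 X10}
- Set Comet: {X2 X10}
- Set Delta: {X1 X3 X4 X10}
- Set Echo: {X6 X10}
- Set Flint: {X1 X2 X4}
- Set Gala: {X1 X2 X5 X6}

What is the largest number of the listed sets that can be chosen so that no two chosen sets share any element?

2

Echo, Flint are pairwise disjoint (Echo={X6,X10}; Flint={X1,X2,X4}).
Every remaining set overlaps one of these, and no 3 of the listed sets are pairwise disjoint, so 2 is the maximum.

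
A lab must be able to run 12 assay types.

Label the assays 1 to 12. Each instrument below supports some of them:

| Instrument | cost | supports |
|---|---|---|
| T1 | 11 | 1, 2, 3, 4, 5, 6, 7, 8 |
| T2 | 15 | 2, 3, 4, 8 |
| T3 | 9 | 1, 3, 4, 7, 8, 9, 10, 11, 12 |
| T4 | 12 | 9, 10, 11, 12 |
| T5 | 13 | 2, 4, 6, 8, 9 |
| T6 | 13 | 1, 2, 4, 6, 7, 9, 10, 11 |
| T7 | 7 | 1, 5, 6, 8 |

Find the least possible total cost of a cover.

20

T1, T3 together cover every assay (T1 ∪ T3 = {1, 2, 3, 4, 5, 6, 7, 8, 9, 10, 11, 12}); total cost 11 + 9 = 20.
The greedy pick T3, T7, T1 costs 27; no covering selection beats 20.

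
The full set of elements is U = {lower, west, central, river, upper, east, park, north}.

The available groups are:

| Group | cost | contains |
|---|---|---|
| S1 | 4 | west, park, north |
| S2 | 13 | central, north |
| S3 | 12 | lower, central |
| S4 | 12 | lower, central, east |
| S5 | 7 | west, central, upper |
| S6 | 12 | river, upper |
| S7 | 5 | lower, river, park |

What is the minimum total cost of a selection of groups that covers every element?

S1, S4, S5, S7 together cover every element (S1 ∪ S4 ∪ S5 ∪ S7 = {lower, west, central, river, upper, east, park, north}); total cost 4 + 12 + 7 + 5 = 28.
No covering selection has total cost below 28.

28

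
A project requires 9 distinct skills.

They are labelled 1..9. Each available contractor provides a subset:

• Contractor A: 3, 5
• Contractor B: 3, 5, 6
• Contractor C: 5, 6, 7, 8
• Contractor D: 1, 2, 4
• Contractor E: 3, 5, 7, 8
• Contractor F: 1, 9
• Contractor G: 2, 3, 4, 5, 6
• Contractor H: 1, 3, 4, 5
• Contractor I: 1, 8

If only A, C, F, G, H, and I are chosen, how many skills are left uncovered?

Union of A, C, F, G, H, I = {1, 2, 3, 4, 5, 6, 7, 8, 9} — that's every skill, so 0 are uncovered.

0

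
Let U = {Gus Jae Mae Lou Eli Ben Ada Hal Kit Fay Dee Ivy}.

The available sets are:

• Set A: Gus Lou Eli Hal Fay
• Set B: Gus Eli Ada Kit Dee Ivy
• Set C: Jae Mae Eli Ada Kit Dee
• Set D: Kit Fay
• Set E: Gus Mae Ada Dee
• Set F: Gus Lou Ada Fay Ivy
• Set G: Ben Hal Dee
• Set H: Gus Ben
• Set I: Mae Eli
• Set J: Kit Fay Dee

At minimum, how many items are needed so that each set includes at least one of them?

4

Take T = {Mae, Ben, Ada, Fay}. Each listed set contains at least one of these, so T is a hitting set of size 4.
No choice of 3 items meets every set, so 4 is the minimum.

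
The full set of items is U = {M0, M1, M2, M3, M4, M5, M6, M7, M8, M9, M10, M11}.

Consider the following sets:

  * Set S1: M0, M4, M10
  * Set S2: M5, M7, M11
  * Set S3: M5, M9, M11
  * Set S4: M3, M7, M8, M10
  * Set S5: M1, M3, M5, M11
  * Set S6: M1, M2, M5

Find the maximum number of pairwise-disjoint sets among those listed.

S1, S2 are pairwise disjoint (S1={M0,M4,M10}; S2={M5,M7,M11}).
Every remaining set overlaps one of these, and no 3 of the listed sets are pairwise disjoint, so 2 is the maximum.

2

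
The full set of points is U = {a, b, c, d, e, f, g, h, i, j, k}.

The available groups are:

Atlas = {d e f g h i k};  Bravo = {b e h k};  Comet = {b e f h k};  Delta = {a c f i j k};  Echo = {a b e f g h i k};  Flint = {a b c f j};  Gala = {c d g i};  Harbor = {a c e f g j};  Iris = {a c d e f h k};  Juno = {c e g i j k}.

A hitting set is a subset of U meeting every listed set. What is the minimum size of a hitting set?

The 2 points {c, k} hit every group.
The groups Comet, Gala are pairwise disjoint, so any hitting set needs a separate point for each — at least 2. Hence 2 is optimal.

2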